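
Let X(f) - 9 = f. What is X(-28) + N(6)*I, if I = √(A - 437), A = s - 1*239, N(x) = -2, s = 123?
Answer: -19 - 2*I*√553 ≈ -19.0 - 47.032*I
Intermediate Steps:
X(f) = 9 + f
A = -116 (A = 123 - 1*239 = 123 - 239 = -116)
I = I*√553 (I = √(-116 - 437) = √(-553) = I*√553 ≈ 23.516*I)
X(-28) + N(6)*I = (9 - 28) - 2*I*√553 = -19 - 2*I*√553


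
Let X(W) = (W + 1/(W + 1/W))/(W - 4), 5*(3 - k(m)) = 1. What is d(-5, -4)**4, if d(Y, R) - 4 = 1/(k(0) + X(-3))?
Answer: 945165062416/2750058481 ≈ 343.69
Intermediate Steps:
k(m) = 14/5 (k(m) = 3 - 1/5*1 = 3 - 1/5 = 14/5)
X(W) = (W + 1/(W + 1/W))/(-4 + W)
d(Y, R) = 986/229 (d(Y, R) = 4 + 1/(14/5 - 3*(2 + (-3)**2)/(-4 - 3 + (-3)**3 - 4*(-3)**2)) = 4 + 1/(14/5 - 3*(2 + 9)/(-4 - 3 - 27 - 4*9)) = 4 + 1/(14/5 - 3*11/(-4 - 3 - 27 - 36)) = 4 + 1/(14/5 - 3*11/(-70)) = 4 + 1/(14/5 - 3*(-1/70)*11) = 4 + 1/(14/5 + 33/70) = 4 + 1/(229/70) = 4 + 70/229 = 986/229)
d(-5, -4)**4 = (986/229)**4 = 945165062416/2750058481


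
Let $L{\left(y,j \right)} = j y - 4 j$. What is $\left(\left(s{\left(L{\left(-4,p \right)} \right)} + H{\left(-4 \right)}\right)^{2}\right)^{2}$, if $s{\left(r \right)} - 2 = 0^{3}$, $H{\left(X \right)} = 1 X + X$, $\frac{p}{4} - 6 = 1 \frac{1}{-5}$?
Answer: $1296$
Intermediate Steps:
$p = \frac{116}{5}$ ($p = 24 + 4 \cdot 1 \frac{1}{-5} = 24 + 4 \cdot 1 \left(- \frac{1}{5}\right) = 24 + 4 \left(- \frac{1}{5}\right) = 24 - \frac{4}{5} = \frac{116}{5} \approx 23.2$)
$H{\left(X \right)} = 2 X$ ($H{\left(X \right)} = X + X = 2 X$)
$L{\left(y,j \right)} = - 4 j + j y$
$s{\left(r \right)} = 2$ ($s{\left(r \right)} = 2 + 0^{3} = 2 + 0 = 2$)
$\left(\left(s{\left(L{\left(-4,p \right)} \right)} + H{\left(-4 \right)}\right)^{2}\right)^{2} = \left(\left(2 + 2 \left(-4\right)\right)^{2}\right)^{2} = \left(\left(2 - 8\right)^{2}\right)^{2} = \left(\left(-6\right)^{2}\right)^{2} = 36^{2} = 1296$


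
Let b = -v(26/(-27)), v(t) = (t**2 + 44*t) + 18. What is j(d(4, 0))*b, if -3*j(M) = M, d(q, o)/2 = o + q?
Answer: -136720/2187 ≈ -62.515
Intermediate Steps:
d(q, o) = 2*o + 2*q (d(q, o) = 2*(o + q) = 2*o + 2*q)
j(M) = -M/3
v(t) = 18 + t**2 + 44*t
b = 17090/729 (b = -(18 + (26/(-27))**2 + 44*(26/(-27))) = -(18 + (26*(-1/27))**2 + 44*(26*(-1/27))) = -(18 + (-26/27)**2 + 44*(-26/27)) = -(18 + 676/729 - 1144/27) = -1*(-17090/729) = 17090/729 ≈ 23.443)
j(d(4, 0))*b = -(2*0 + 2*4)/3*(17090/729) = -(0 + 8)/3*(17090/729) = -1/3*8*(17090/729) = -8/3*17090/729 = -136720/2187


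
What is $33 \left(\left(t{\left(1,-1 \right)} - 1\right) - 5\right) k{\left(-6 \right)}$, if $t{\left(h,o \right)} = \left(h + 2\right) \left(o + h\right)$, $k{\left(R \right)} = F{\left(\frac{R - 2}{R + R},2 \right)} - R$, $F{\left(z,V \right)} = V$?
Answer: $-1584$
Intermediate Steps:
$k{\left(R \right)} = 2 - R$
$t{\left(h,o \right)} = \left(2 + h\right) \left(h + o\right)$
$33 \left(\left(t{\left(1,-1 \right)} - 1\right) - 5\right) k{\left(-6 \right)} = 33 \left(\left(\left(1^{2} + 2 \cdot 1 + 2 \left(-1\right) + 1 \left(-1\right)\right) - 1\right) - 5\right) \left(2 - -6\right) = 33 \left(\left(\left(1 + 2 - 2 - 1\right) - 1\right) - 5\right) \left(2 + 6\right) = 33 \left(\left(0 - 1\right) - 5\right) 8 = 33 \left(-1 - 5\right) 8 = 33 \left(\left(-6\right) 8\right) = 33 \left(-48\right) = -1584$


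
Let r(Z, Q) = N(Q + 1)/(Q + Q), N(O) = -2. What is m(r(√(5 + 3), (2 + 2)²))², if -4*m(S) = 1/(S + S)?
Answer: 4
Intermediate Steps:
r(Z, Q) = -1/Q (r(Z, Q) = -2/(Q + Q) = -2*1/(2*Q) = -1/Q)
m(S) = -1/(8*S) (m(S) = -1/(4*(S + S)) = -1/(2*S)/4 = -1/(8*S))
m(r(√(5 + 3), (2 + 2)²))² = (-(-(2 + 2)²)/8)² = (-(-1*4²)/8)² = (-1/(8*((-1/16))))² = (-1/(8*((-1*1/16))))² = (-1/(8*(-1/16)))² = (-⅛*(-16))² = 2² = 4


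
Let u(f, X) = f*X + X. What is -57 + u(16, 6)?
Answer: 45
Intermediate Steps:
u(f, X) = X + X*f (u(f, X) = X*f + X = X + X*f)
-57 + u(16, 6) = -57 + 6*(1 + 16) = -57 + 6*17 = -57 + 102 = 45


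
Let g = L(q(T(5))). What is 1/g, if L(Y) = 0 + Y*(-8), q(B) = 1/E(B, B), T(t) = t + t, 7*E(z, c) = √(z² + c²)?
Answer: -5*√2/28 ≈ -0.25254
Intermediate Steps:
E(z, c) = √(c² + z²)/7 (E(z, c) = √(z² + c²)/7 = √(c² + z²)/7)
T(t) = 2*t
q(B) = 7*√2/(2*√(B²)) (q(B) = 1/(√(B² + B²)/7) = 1/(√(2*B²)/7) = 1/((√2*√(B²))/7) = 1/(√2*√(B²)/7) = 7*√2/(2*√(B²)))
L(Y) = -8*Y (L(Y) = 0 - 8*Y = -8*Y)
g = -14*√2/5 (g = -28*√2/√((2*5)²) = -28*√2/√(10²) = -28*√2/√100 = -28*√2/10 = -14*√2/5 ≈ -3.9598)
1/g = 1/(-14*√2/5) = -5*√2/28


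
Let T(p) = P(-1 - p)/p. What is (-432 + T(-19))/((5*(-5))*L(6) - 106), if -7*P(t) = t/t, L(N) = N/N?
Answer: 57455/17423 ≈ 3.2977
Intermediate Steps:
L(N) = 1
P(t) = -⅐ (P(t) = -t/(7*t) = -⅐*1 = -⅐)
T(p) = -1/(7*p)
(-432 + T(-19))/((5*(-5))*L(6) - 106) = (-432 - ⅐/(-19))/((5*(-5))*1 - 106) = (-432 - ⅐*(-1/19))/(-25*1 - 106) = (-432 + 1/133)/(-25 - 106) = -57455/133/(-131) = -57455/133*(-1/131) = 57455/17423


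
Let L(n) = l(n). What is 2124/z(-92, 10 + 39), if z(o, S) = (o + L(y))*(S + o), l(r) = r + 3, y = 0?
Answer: 2124/3827 ≈ 0.55500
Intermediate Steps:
l(r) = 3 + r
L(n) = 3 + n
z(o, S) = (3 + o)*(S + o) (z(o, S) = (o + (3 + 0))*(S + o) = (o + 3)*(S + o) = (3 + o)*(S + o))
2124/z(-92, 10 + 39) = 2124/((-92)**2 + 3*(10 + 39) + 3*(-92) + (10 + 39)*(-92)) = 2124/(8464 + 3*49 - 276 + 49*(-92)) = 2124/(8464 + 147 - 276 - 4508) = 2124/3827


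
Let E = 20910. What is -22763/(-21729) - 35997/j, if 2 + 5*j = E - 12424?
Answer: -1239257591/61449612 ≈ -20.167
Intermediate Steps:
j = 8484/5 (j = -⅖ + (20910 - 12424)/5 = -⅖ + (⅕)*8486 = -⅖ + 8486/5 = 8484/5 ≈ 1696.8)
-22763/(-21729) - 35997/j = -22763/(-21729) - 35997/8484/5 = -22763*(-1/21729) - 35997*5/8484 = 22763/21729 - 59995/2828 = -1239257591/61449612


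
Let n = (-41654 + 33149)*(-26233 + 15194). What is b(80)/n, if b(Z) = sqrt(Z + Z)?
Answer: 4*sqrt(10)/93886695 ≈ 1.3473e-7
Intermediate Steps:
n = 93886695 (n = -8505*(-11039) = 93886695)
b(Z) = sqrt(2)*sqrt(Z) (b(Z) = sqrt(2*Z) = sqrt(2)*sqrt(Z))
b(80)/n = (sqrt(2)*sqrt(80))/93886695 = (sqrt(2)*(4*sqrt(5)))*(1/93886695) = (4*sqrt(10))*(1/93886695) = 4*sqrt(10)/93886695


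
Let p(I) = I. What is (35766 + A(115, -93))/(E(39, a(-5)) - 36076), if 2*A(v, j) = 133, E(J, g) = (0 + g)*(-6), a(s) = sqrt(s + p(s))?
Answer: -646346635/650739068 + 214995*I*sqrt(10)/1301478136 ≈ -0.99325 + 0.00052239*I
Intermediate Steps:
a(s) = sqrt(2)*sqrt(s) (a(s) = sqrt(s + s) = sqrt(2*s) = sqrt(2)*sqrt(s))
E(J, g) = -6*g (E(J, g) = g*(-6) = -6*g)
A(v, j) = 133/2 (A(v, j) = (1/2)*133 = 133/2)
(35766 + A(115, -93))/(E(39, a(-5)) - 36076) = (35766 + 133/2)/(-6*sqrt(2)*sqrt(-5) - 36076) = 71665/(2*(-6*sqrt(2)*I*sqrt(5) - 36076)) = 71665/(2*(-6*I*sqrt(10) - 36076)) = 71665/(2*(-36076 - 6*I*sqrt(10)))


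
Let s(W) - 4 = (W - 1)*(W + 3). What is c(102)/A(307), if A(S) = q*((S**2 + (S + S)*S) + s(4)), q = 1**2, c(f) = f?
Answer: 51/141386 ≈ 0.00036071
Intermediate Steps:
s(W) = 4 + (-1 + W)*(3 + W) (s(W) = 4 + (W - 1)*(W + 3) = 4 + (-1 + W)*(3 + W))
q = 1
A(S) = 25 + 3*S**2 (A(S) = 1*((S**2 + (S + S)*S) + (1 + 4**2 + 2*4)) = 1*((S**2 + (2*S)*S) + (1 + 16 + 8)) = 1*((S**2 + 2*S**2) + 25) = 1*(3*S**2 + 25) = 1*(25 + 3*S**2) = 25 + 3*S**2)
c(102)/A(307) = 102/(25 + 3*307**2) = 102/(25 + 3*94249) = 102/(25 + 282747) = 102/282772 = 102*(1/282772) = 51/141386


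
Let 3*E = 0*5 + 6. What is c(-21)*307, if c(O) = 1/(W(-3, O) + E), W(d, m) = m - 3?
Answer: -307/22 ≈ -13.955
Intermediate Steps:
W(d, m) = -3 + m
E = 2 (E = (0*5 + 6)/3 = (0 + 6)/3 = (⅓)*6 = 2)
c(O) = 1/(-1 + O) (c(O) = 1/((-3 + O) + 2) = 1/(-1 + O))
c(-21)*307 = 307/(-1 - 21) = 307/(-22) = -1/22*307 = -307/22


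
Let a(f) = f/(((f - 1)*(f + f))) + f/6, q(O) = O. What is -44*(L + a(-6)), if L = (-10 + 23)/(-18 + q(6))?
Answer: 1991/21 ≈ 94.810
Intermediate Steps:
L = -13/12 (L = (-10 + 23)/(-18 + 6) = 13/(-12) = 13*(-1/12) = -13/12 ≈ -1.0833)
a(f) = 1/(2*(-1 + f)) + f/6 (a(f) = f/(((-1 + f)*(2*f))) + f*(⅙) = f/((2*f*(-1 + f))) + f/6 = f*(1/(2*f*(-1 + f))) + f/6 = 1/(2*(-1 + f)) + f/6)
-44*(L + a(-6)) = -44*(-13/12 + (3 + (-6)² - 1*(-6))/(6*(-1 - 6))) = -44*(-13/12 + (⅙)*(3 + 36 + 6)/(-7)) = -44*(-13/12 + (⅙)*(-⅐)*45) = -44*(-13/12 - 15/14) = -44*(-181/84) = 1991/21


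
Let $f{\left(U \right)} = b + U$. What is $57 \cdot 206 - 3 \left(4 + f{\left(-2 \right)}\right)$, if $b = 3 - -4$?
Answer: $11715$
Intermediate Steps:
$b = 7$ ($b = 3 + 4 = 7$)
$f{\left(U \right)} = 7 + U$
$57 \cdot 206 - 3 \left(4 + f{\left(-2 \right)}\right) = 57 \cdot 206 - 3 \left(4 + \left(7 - 2\right)\right) = 11742 - 3 \left(4 + 5\right) = 11742 - 27 = 11715$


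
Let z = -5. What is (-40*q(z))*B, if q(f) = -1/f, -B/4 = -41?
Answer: -1312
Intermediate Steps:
B = 164 (B = -4*(-41) = 164)
(-40*q(z))*B = -(-40)/(-5)*164 = -(-40)*(-1)/5*164 = -40*1/5*164 = -8*164 = -1312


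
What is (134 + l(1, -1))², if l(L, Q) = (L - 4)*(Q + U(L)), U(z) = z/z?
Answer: 17956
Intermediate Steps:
U(z) = 1
l(L, Q) = (1 + Q)*(-4 + L) (l(L, Q) = (L - 4)*(Q + 1) = (-4 + L)*(1 + Q) = (1 + Q)*(-4 + L))
(134 + l(1, -1))² = (134 + (-4 + 1 - 4*(-1) + 1*(-1)))² = (134 + (-4 + 1 + 4 - 1))² = (134 + 0)² = 134² = 17956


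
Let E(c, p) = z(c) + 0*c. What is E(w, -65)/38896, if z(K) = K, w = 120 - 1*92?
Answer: 7/9724 ≈ 0.00071987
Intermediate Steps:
w = 28 (w = 120 - 92 = 28)
E(c, p) = c (E(c, p) = c + 0*c = c + 0 = c)
E(w, -65)/38896 = 28/38896 = 28*(1/38896) = 7/9724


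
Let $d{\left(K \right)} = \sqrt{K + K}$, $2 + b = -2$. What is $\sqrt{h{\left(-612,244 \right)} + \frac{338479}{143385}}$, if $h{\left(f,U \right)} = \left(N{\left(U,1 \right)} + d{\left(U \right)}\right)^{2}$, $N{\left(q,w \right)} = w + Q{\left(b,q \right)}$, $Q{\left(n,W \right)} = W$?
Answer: $\frac{2 \sqrt{2570559764010 + 41628250125 \sqrt{122}}}{13035} \approx 267.1$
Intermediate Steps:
$b = -4$ ($b = -2 - 2 = -4$)
$N{\left(q,w \right)} = q + w$ ($N{\left(q,w \right)} = w + q = q + w$)
$d{\left(K \right)} = \sqrt{2} \sqrt{K}$ ($d{\left(K \right)} = \sqrt{2 K} = \sqrt{2} \sqrt{K}$)
$h{\left(f,U \right)} = \left(1 + U + \sqrt{2} \sqrt{U}\right)^{2}$ ($h{\left(f,U \right)} = \left(\left(U + 1\right) + \sqrt{2} \sqrt{U}\right)^{2} = \left(\left(1 + U\right) + \sqrt{2} \sqrt{U}\right)^{2} = \left(1 + U + \sqrt{2} \sqrt{U}\right)^{2}$)
$\sqrt{h{\left(-612,244 \right)} + \frac{338479}{143385}} = \sqrt{\left(1 + 244 + \sqrt{2} \sqrt{244}\right)^{2} + \frac{338479}{143385}} = \sqrt{\left(1 + 244 + \sqrt{2} \cdot 2 \sqrt{61}\right)^{2} + 338479 \cdot \frac{1}{143385}} = \sqrt{\left(1 + 244 + 2 \sqrt{122}\right)^{2} + \frac{338479}{143385}} = \sqrt{\left(245 + 2 \sqrt{122}\right)^{2} + \frac{338479}{143385}} = \sqrt{\frac{338479}{143385} + \left(245 + 2 \sqrt{122}\right)^{2}}$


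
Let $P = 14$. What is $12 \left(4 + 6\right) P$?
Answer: $1680$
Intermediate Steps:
$12 \left(4 + 6\right) P = 12 \left(4 + 6\right) 14 = 12 \cdot 10 \cdot 14 = 120 \cdot 14 = 1680$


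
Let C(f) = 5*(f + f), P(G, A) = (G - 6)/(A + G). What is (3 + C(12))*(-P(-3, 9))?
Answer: 369/2 ≈ 184.50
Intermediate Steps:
P(G, A) = (-6 + G)/(A + G)
C(f) = 10*f (C(f) = 5*(2*f) = 10*f)
(3 + C(12))*(-P(-3, 9)) = (3 + 10*12)*(-(-6 - 3)/(9 - 3)) = (3 + 120)*(-(-9)/6) = 123*(-(-9)/6) = 123*(-1*(-3/2)) = 123*(3/2) = 369/2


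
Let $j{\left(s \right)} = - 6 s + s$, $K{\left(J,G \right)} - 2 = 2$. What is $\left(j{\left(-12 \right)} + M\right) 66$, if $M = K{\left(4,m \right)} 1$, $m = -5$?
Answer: $4224$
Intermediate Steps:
$K{\left(J,G \right)} = 4$ ($K{\left(J,G \right)} = 2 + 2 = 4$)
$j{\left(s \right)} = - 5 s$
$M = 4$ ($M = 4 \cdot 1 = 4$)
$\left(j{\left(-12 \right)} + M\right) 66 = \left(\left(-5\right) \left(-12\right) + 4\right) 66 = \left(60 + 4\right) 66 = 64 \cdot 66 = 4224$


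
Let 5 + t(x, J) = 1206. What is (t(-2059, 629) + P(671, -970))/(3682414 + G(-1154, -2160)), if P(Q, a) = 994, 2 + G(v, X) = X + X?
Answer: 2195/3678092 ≈ 0.00059678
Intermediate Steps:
G(v, X) = -2 + 2*X (G(v, X) = -2 + (X + X) = -2 + 2*X)
t(x, J) = 1201 (t(x, J) = -5 + 1206 = 1201)
(t(-2059, 629) + P(671, -970))/(3682414 + G(-1154, -2160)) = (1201 + 994)/(3682414 + (-2 + 2*(-2160))) = 2195/(3682414 + (-2 - 4320)) = 2195/(3682414 - 4322) = 2195/3678092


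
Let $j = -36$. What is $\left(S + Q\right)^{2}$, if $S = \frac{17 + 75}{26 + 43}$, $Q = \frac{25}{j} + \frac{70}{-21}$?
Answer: $\frac{9409}{1296} \approx 7.26$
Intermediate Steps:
$Q = - \frac{145}{36}$ ($Q = \frac{25}{-36} + \frac{70}{-21} = 25 \left(- \frac{1}{36}\right) + 70 \left(- \frac{1}{21}\right) = - \frac{25}{36} - \frac{10}{3} = - \frac{145}{36} \approx -4.0278$)
$S = \frac{4}{3}$ ($S = \frac{92}{69} = 92 \cdot \frac{1}{69} = \frac{4}{3} \approx 1.3333$)
$\left(S + Q\right)^{2} = \left(\frac{4}{3} - \frac{145}{36}\right)^{2} = \left(- \frac{97}{36}\right)^{2} = \frac{9409}{1296}$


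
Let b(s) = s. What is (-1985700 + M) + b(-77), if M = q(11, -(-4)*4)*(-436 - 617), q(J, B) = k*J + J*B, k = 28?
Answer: -2495429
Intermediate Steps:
q(J, B) = 28*J + B*J (q(J, B) = 28*J + J*B = 28*J + B*J)
M = -509652 (M = (11*(28 - (-4)*4))*(-436 - 617) = (11*(28 - 4*(-4)))*(-1053) = (11*(28 + 16))*(-1053) = (11*44)*(-1053) = 484*(-1053) = -509652)
(-1985700 + M) + b(-77) = (-1985700 - 509652) - 77 = -2495352 - 77 = -2495429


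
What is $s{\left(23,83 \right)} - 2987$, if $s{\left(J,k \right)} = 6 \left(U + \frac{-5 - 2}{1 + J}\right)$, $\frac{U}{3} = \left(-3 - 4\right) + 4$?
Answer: $- \frac{12171}{4} \approx -3042.8$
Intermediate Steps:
$U = -9$ ($U = 3 \left(\left(-3 - 4\right) + 4\right) = 3 \left(-7 + 4\right) = 3 \left(-3\right) = -9$)
$s{\left(J,k \right)} = -54 - \frac{42}{1 + J}$ ($s{\left(J,k \right)} = 6 \left(-9 + \frac{-5 - 2}{1 + J}\right) = 6 \left(-9 - \frac{7}{1 + J}\right) = -54 - \frac{42}{1 + J}$)
$s{\left(23,83 \right)} - 2987 = \frac{6 \left(-16 - 207\right)}{1 + 23} - 2987 = \frac{6 \left(-16 - 207\right)}{24} - 2987 = 6 \cdot \frac{1}{24} \left(-223\right) - 2987 = - \frac{223}{4} - 2987 = - \frac{12171}{4}$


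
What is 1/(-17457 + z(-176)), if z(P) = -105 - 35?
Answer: -1/17597 ≈ -5.6828e-5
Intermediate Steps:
z(P) = -140
1/(-17457 + z(-176)) = 1/(-17457 - 140) = 1/(-17597) = -1/17597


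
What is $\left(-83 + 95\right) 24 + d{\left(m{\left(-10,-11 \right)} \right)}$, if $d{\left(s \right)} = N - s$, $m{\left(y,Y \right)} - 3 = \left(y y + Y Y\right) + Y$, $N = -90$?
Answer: $-15$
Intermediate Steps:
$m{\left(y,Y \right)} = 3 + Y + Y^{2} + y^{2}$ ($m{\left(y,Y \right)} = 3 + \left(\left(y y + Y Y\right) + Y\right) = 3 + \left(\left(y^{2} + Y^{2}\right) + Y\right) = 3 + \left(\left(Y^{2} + y^{2}\right) + Y\right) = 3 + \left(Y + Y^{2} + y^{2}\right) = 3 + Y + Y^{2} + y^{2}$)
$d{\left(s \right)} = -90 - s$
$\left(-83 + 95\right) 24 + d{\left(m{\left(-10,-11 \right)} \right)} = \left(-83 + 95\right) 24 - 303 = 12 \cdot 24 - 303 = 288 - 303 = -15$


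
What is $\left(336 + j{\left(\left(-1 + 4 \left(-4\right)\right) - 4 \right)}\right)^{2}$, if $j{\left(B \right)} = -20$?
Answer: $99856$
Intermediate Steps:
$\left(336 + j{\left(\left(-1 + 4 \left(-4\right)\right) - 4 \right)}\right)^{2} = \left(336 - 20\right)^{2} = 316^{2} = 99856$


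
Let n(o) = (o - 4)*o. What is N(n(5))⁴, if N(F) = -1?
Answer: 1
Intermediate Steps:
n(o) = o*(-4 + o) (n(o) = (-4 + o)*o = o*(-4 + o))
N(n(5))⁴ = (-1)⁴ = 1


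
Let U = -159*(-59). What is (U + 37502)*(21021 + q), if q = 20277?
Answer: 1936174134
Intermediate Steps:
U = 9381
(U + 37502)*(21021 + q) = (9381 + 37502)*(21021 + 20277) = 46883*41298 = 1936174134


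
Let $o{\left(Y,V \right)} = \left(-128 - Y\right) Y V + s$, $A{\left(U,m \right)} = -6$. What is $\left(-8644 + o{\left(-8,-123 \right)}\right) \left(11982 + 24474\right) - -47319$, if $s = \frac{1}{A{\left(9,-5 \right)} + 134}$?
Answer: $- \frac{73916840643}{16} \approx -4.6198 \cdot 10^{9}$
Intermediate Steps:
$s = \frac{1}{128}$ ($s = \frac{1}{-6 + 134} = \frac{1}{128} \approx 0.0078125$)
$o{\left(Y,V \right)} = \frac{1}{128} + V Y \left(-128 - Y\right)$ ($o{\left(Y,V \right)} = \left(-128 - Y\right) Y V + \frac{1}{128} = Y \left(-128 - Y\right) V + \frac{1}{128} = V Y \left(-128 - Y\right) + \frac{1}{128} = \frac{1}{128} + V Y \left(-128 - Y\right)$)
$\left(-8644 + o{\left(-8,-123 \right)}\right) \left(11982 + 24474\right) - -47319 = \left(-8644 - \left(- \frac{1}{128} - 7872 + 125952\right)\right) \left(11982 + 24474\right) - -47319 = \left(-8644 - \left(\frac{16121855}{128} - 7872\right)\right) 36456 + 47319 = \left(-8644 + \left(\frac{1}{128} + 7872 - 125952\right)\right) 36456 + 47319 = \left(-8644 - \frac{15114239}{128}\right) 36456 + 47319 = \left(- \frac{16220671}{128}\right) 36456 + 47319 = - \frac{73917597747}{16} + 47319 = - \frac{73916840643}{16}$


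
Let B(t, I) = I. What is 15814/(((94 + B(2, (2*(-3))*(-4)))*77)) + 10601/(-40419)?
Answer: 271432690/183623517 ≈ 1.4782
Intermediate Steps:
15814/(((94 + B(2, (2*(-3))*(-4)))*77)) + 10601/(-40419) = 15814/(((94 + (2*(-3))*(-4))*77)) + 10601/(-40419) = 15814/(((94 - 6*(-4))*77)) + 10601*(-1/40419) = 15814/(((94 + 24)*77)) - 10601/40419 = 15814/((118*77)) - 10601/40419 = 15814/9086 - 10601/40419 = 15814*(1/9086) - 10601/40419 = 7907/4543 - 10601/40419 = 271432690/183623517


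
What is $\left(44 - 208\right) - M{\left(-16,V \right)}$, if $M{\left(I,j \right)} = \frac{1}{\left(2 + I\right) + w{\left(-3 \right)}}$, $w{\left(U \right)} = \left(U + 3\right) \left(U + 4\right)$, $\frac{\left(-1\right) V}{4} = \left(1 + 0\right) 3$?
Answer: $- \frac{2295}{14} \approx -163.93$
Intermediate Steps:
$V = -12$ ($V = - 4 \left(1 + 0\right) 3 = - 4 \cdot 1 \cdot 3 = \left(-4\right) 3 = -12$)
$w{\left(U \right)} = \left(3 + U\right) \left(4 + U\right)$
$M{\left(I,j \right)} = \frac{1}{2 + I}$ ($M{\left(I,j \right)} = \frac{1}{\left(2 + I\right) + \left(12 + \left(-3\right)^{2} + 7 \left(-3\right)\right)} = \frac{1}{\left(2 + I\right) + \left(12 + 9 - 21\right)} = \frac{1}{\left(2 + I\right) + 0} = \frac{1}{2 + I}$)
$\left(44 - 208\right) - M{\left(-16,V \right)} = \left(44 - 208\right) - \frac{1}{2 - 16} = \left(44 - 208\right) - \frac{1}{-14} = -164 - - \frac{1}{14} = -164 + \frac{1}{14} = - \frac{2295}{14}$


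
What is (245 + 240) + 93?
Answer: 578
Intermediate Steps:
(245 + 240) + 93 = 485 + 93 = 578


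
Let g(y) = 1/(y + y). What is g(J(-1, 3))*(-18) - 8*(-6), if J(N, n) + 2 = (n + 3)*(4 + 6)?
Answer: 2775/58 ≈ 47.845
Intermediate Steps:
J(N, n) = 28 + 10*n (J(N, n) = -2 + (n + 3)*(4 + 6) = -2 + (3 + n)*10 = -2 + (30 + 10*n) = 28 + 10*n)
g(y) = 1/(2*y)
g(J(-1, 3))*(-18) - 8*(-6) = (1/(2*(28 + 10*3)))*(-18) - 8*(-6) = (1/(2*(28 + 30)))*(-18) + 48 = ((½)/58)*(-18) + 48 = ((½)*(1/58))*(-18) + 48 = (1/116)*(-18) + 48 = -9/58 + 48 = 2775/58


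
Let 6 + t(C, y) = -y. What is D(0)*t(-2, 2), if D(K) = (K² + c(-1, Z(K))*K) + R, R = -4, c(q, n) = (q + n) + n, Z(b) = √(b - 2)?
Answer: 32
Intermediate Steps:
Z(b) = √(-2 + b)
c(q, n) = q + 2*n (c(q, n) = (n + q) + n = q + 2*n)
t(C, y) = -6 - y
D(K) = -4 + K² + K*(-1 + 2*√(-2 + K)) (D(K) = (K² + (-1 + 2*√(-2 + K))*K) - 4 = (K² + K*(-1 + 2*√(-2 + K))) - 4 = -4 + K² + K*(-1 + 2*√(-2 + K)))
D(0)*t(-2, 2) = (-4 + 0² + 0*(-1 + 2*√(-2 + 0)))*(-6 - 1*2) = (-4 + 0 + 0*(-1 + 2*√(-2)))*(-6 - 2) = (-4 + 0 + 0*(-1 + 2*(I*√2)))*(-8) = (-4 + 0 + 0*(-1 + 2*I*√2))*(-8) = (-4 + 0 + 0)*(-8) = -4*(-8) = 32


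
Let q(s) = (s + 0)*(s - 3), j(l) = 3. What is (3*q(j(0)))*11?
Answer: 0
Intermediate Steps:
q(s) = s*(-3 + s)
(3*q(j(0)))*11 = (3*(3*(-3 + 3)))*11 = (3*(3*0))*11 = (3*0)*11 = 0*11 = 0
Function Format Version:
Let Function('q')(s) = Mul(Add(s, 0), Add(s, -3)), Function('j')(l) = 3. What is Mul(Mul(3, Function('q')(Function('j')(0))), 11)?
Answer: 0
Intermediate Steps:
Function('q')(s) = Mul(s, Add(-3, s))
Mul(Mul(3, Function('q')(Function('j')(0))), 11) = Mul(Mul(3, Mul(3, Add(-3, 3))), 11) = Mul(Mul(3, Mul(3, 0)), 11) = Mul(Mul(3, 0), 11) = Mul(0, 11) = 0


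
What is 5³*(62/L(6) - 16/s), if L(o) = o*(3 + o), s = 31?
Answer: 66125/837 ≈ 79.002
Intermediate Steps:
5³*(62/L(6) - 16/s) = 5³*(62/((6*(3 + 6))) - 16/31) = 125*(62/((6*9)) - 16*1/31) = 125*(62/54 - 16/31) = 125*(62*(1/54) - 16/31) = 125*(31/27 - 16/31) = 125*(529/837) = 66125/837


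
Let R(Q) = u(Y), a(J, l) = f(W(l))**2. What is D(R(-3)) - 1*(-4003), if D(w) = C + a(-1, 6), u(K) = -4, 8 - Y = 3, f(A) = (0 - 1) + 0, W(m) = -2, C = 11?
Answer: 4015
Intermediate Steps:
f(A) = -1 (f(A) = -1 + 0 = -1)
Y = 5 (Y = 8 - 1*3 = 8 - 3 = 5)
a(J, l) = 1 (a(J, l) = (-1)**2 = 1)
R(Q) = -4
D(w) = 12 (D(w) = 11 + 1 = 12)
D(R(-3)) - 1*(-4003) = 12 - 1*(-4003) = 12 + 4003 = 4015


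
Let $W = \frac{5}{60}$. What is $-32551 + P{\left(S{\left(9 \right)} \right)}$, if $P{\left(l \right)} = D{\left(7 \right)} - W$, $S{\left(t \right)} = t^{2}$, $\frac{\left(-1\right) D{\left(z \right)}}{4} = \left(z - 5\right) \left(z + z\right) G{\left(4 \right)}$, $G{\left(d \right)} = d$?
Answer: $- \frac{395989}{12} \approx -32999.0$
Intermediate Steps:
$D{\left(z \right)} = - 32 z \left(-5 + z\right)$ ($D{\left(z \right)} = - 4 \left(z - 5\right) \left(z + z\right) 4 = - 4 \left(-5 + z\right) 2 z 4 = - 4 \cdot 2 z \left(-5 + z\right) 4 = - 4 \cdot 8 z \left(-5 + z\right) = - 32 z \left(-5 + z\right)$)
$W = \frac{1}{12}$ ($W = 5 \cdot \frac{1}{60} = \frac{1}{12} \approx 0.083333$)
$P{\left(l \right)} = - \frac{5377}{12}$ ($P{\left(l \right)} = 32 \cdot 7 \left(5 - 7\right) - \frac{1}{12} = 32 \cdot 7 \left(-2\right) - \frac{1}{12} = -448 - \frac{1}{12} = - \frac{5377}{12}$)
$-32551 + P{\left(S{\left(9 \right)} \right)} = -32551 - \frac{5377}{12} = - \frac{395989}{12}$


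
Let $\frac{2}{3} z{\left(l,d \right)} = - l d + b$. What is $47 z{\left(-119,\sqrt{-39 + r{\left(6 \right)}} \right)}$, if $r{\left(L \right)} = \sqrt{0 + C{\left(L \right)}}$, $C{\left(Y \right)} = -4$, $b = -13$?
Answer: $- \frac{1833}{2} + \frac{16779 \sqrt{-39 + 2 i}}{2} \approx 426.45 + 52410.0 i$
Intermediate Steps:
$r{\left(L \right)} = 2 i$ ($r{\left(L \right)} = \sqrt{0 - 4} = \sqrt{-4} = 2 i$)
$z{\left(l,d \right)} = - \frac{39}{2} - \frac{3 d l}{2}$ ($z{\left(l,d \right)} = \frac{3 \left(- l d - 13\right)}{2} = \frac{3 \left(- d l - 13\right)}{2} = \frac{3 \left(-13 - d l\right)}{2} = - \frac{39}{2} - \frac{3 d l}{2}$)
$47 z{\left(-119,\sqrt{-39 + r{\left(6 \right)}} \right)} = 47 \left(- \frac{39}{2} - \frac{3}{2} \sqrt{-39 + 2 i} \left(-119\right)\right) = 47 \left(- \frac{39}{2} + \frac{357 \sqrt{-39 + 2 i}}{2}\right) = - \frac{1833}{2} + \frac{16779 \sqrt{-39 + 2 i}}{2}$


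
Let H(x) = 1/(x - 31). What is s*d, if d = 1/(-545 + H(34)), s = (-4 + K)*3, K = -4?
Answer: 36/817 ≈ 0.044064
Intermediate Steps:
s = -24 (s = (-4 - 4)*3 = -8*3 = -24)
H(x) = 1/(-31 + x)
d = -3/1634 (d = 1/(-545 + 1/(-31 + 34)) = 1/(-545 + 1/3) = 1/(-545 + ⅓) = 1/(-1634/3) = -3/1634 ≈ -0.0018360)
s*d = -24*(-3/1634) = 36/817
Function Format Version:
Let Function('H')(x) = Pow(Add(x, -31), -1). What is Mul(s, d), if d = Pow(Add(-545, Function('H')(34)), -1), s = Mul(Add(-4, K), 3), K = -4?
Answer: Rational(36, 817) ≈ 0.044064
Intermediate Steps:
s = -24 (s = Mul(Add(-4, -4), 3) = Mul(-8, 3) = -24)
Function('H')(x) = Pow(Add(-31, x), -1)
d = Rational(-3, 1634) (d = Pow(Add(-545, Pow(Add(-31, 34), -1)), -1) = Pow(Add(-545, Pow(3, -1)), -1) = Pow(Add(-545, Rational(1, 3)), -1) = Pow(Rational(-1634, 3), -1) = Rational(-3, 1634) ≈ -0.0018360)
Mul(s, d) = Mul(-24, Rational(-3, 1634)) = Rational(36, 817)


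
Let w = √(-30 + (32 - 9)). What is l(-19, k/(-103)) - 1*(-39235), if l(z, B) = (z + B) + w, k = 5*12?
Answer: 4039188/103 + I*√7 ≈ 39215.0 + 2.6458*I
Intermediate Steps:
k = 60
w = I*√7 (w = √(-30 + 23) = √(-7) = I*√7 ≈ 2.6458*I)
l(z, B) = B + z + I*√7 (l(z, B) = (z + B) + I*√7 = (B + z) + I*√7 = B + z + I*√7)
l(-19, k/(-103)) - 1*(-39235) = (60/(-103) - 19 + I*√7) - 1*(-39235) = (60*(-1/103) - 19 + I*√7) + 39235 = (-60/103 - 19 + I*√7) + 39235 = (-2017/103 + I*√7) + 39235 = 4039188/103 + I*√7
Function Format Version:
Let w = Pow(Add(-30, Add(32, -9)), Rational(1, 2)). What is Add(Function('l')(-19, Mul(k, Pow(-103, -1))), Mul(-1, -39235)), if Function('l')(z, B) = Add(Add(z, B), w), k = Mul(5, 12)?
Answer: Add(Rational(4039188, 103), Mul(I, Pow(7, Rational(1, 2)))) ≈ Add(39215., Mul(2.6458, I))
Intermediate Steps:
k = 60
w = Mul(I, Pow(7, Rational(1, 2))) (w = Pow(Add(-30, 23), Rational(1, 2)) = Pow(-7, Rational(1, 2)) = Mul(I, Pow(7, Rational(1, 2))) ≈ Mul(2.6458, I))
Function('l')(z, B) = Add(B, z, Mul(I, Pow(7, Rational(1, 2)))) (Function('l')(z, B) = Add(Add(z, B), Mul(I, Pow(7, Rational(1, 2)))) = Add(Add(B, z), Mul(I, Pow(7, Rational(1, 2)))) = Add(B, z, Mul(I, Pow(7, Rational(1, 2)))))
Add(Function('l')(-19, Mul(k, Pow(-103, -1))), Mul(-1, -39235)) = Add(Add(Mul(60, Pow(-103, -1)), -19, Mul(I, Pow(7, Rational(1, 2)))), Mul(-1, -39235)) = Add(Add(Mul(60, Rational(-1, 103)), -19, Mul(I, Pow(7, Rational(1, 2)))), 39235) = Add(Add(Rational(-60, 103), -19, Mul(I, Pow(7, Rational(1, 2)))), 39235) = Add(Add(Rational(-2017, 103), Mul(I, Pow(7, Rational(1, 2)))), 39235) = Add(Rational(4039188, 103), Mul(I, Pow(7, Rational(1, 2))))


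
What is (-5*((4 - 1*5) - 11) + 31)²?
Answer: 8281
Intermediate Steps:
(-5*((4 - 1*5) - 11) + 31)² = (-5*((4 - 5) - 11) + 31)² = (-5*(-1 - 11) + 31)² = (-5*(-12) + 31)² = (60 + 31)² = 91² = 8281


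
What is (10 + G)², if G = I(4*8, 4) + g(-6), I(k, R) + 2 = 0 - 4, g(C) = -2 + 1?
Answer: 9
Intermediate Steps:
g(C) = -1
I(k, R) = -6 (I(k, R) = -2 + (0 - 4) = -2 - 4 = -6)
G = -7 (G = -6 - 1 = -7)
(10 + G)² = (10 - 7)² = 3² = 9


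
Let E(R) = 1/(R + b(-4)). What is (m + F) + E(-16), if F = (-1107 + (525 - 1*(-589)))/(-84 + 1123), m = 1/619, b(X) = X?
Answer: -535701/12862820 ≈ -0.041647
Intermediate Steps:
E(R) = 1/(-4 + R) (E(R) = 1/(R - 4) = 1/(-4 + R))
m = 1/619 ≈ 0.0016155
F = 7/1039 (F = (-1107 + (525 + 589))/1039 = (-1107 + 1114)*(1/1039) = 7*(1/1039) = 7/1039 ≈ 0.0067372)
(m + F) + E(-16) = (1/619 + 7/1039) + 1/(-4 - 16) = 5372/643141 + 1/(-20) = 5372/643141 - 1/20 = -535701/12862820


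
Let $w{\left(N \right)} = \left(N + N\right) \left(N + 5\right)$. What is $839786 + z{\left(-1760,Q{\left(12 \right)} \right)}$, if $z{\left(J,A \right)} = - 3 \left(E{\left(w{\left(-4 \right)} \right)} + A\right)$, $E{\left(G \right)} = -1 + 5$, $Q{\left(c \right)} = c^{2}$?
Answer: $839342$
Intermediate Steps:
$w{\left(N \right)} = 2 N \left(5 + N\right)$
$E{\left(G \right)} = 4$
$z{\left(J,A \right)} = -12 - 3 A$ ($z{\left(J,A \right)} = - 3 \left(4 + A\right) = -12 - 3 A$)
$839786 + z{\left(-1760,Q{\left(12 \right)} \right)} = 839786 - \left(12 + 3 \cdot 12^{2}\right) = 839786 - 444 = 839342$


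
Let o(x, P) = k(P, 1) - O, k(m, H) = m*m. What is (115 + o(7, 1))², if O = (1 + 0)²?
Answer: 13225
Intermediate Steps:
k(m, H) = m²
O = 1 (O = 1² = 1)
o(x, P) = -1 + P² (o(x, P) = P² - 1*1 = P² - 1 = -1 + P²)
(115 + o(7, 1))² = (115 + (-1 + 1²))² = (115 + (-1 + 1))² = (115 + 0)² = 115² = 13225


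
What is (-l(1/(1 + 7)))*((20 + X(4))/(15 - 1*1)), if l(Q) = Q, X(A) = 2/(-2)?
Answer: -19/112 ≈ -0.16964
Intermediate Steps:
X(A) = -1 (X(A) = 2*(-½) = -1)
(-l(1/(1 + 7)))*((20 + X(4))/(15 - 1*1)) = (-1/(1 + 7))*((20 - 1)/(15 - 1*1)) = (-1/8)*(19/(15 - 1)) = (-1*⅛)*(19/14) = -19/(8*14) = -⅛*19/14 = -19/112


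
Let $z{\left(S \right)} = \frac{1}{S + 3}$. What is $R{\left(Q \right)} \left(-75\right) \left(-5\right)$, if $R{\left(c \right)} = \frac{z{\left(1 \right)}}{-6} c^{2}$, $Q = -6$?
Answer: $- \frac{1125}{2} \approx -562.5$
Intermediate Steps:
$z{\left(S \right)} = \frac{1}{3 + S}$
$R{\left(c \right)} = - \frac{c^{2}}{24}$ ($R{\left(c \right)} = \frac{1}{\left(3 + 1\right) \left(-6\right)} c^{2} = \frac{1}{4} \left(- \frac{1}{6}\right) c^{2} = - \frac{c^{2}}{24}$)
$R{\left(Q \right)} \left(-75\right) \left(-5\right) = - \frac{\left(-6\right)^{2}}{24} \left(-75\right) \left(-5\right) = \left(- \frac{1}{24}\right) 36 \left(-75\right) \left(-5\right) = \left(- \frac{3}{2}\right) \left(-75\right) \left(-5\right) = \frac{225}{2} \left(-5\right) = - \frac{1125}{2}$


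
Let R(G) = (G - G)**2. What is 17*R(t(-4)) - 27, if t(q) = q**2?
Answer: -27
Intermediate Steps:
R(G) = 0 (R(G) = 0**2 = 0)
17*R(t(-4)) - 27 = 17*0 - 27 = 0 - 27 = -27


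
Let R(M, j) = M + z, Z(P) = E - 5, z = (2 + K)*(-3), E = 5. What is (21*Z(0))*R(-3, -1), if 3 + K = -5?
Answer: 0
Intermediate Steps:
K = -8 (K = -3 - 5 = -8)
z = 18 (z = (2 - 8)*(-3) = -6*(-3) = 18)
Z(P) = 0 (Z(P) = 5 - 5 = 0)
R(M, j) = 18 + M (R(M, j) = M + 18 = 18 + M)
(21*Z(0))*R(-3, -1) = (21*0)*(18 - 3) = 0*15 = 0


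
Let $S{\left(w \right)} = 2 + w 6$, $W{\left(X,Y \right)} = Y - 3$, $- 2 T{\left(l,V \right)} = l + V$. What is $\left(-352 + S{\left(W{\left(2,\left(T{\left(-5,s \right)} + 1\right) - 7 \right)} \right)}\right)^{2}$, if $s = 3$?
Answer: $158404$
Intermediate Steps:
$T{\left(l,V \right)} = - \frac{V}{2} - \frac{l}{2}$ ($T{\left(l,V \right)} = - \frac{l + V}{2} = - \frac{V + l}{2} = - \frac{V}{2} - \frac{l}{2}$)
$W{\left(X,Y \right)} = -3 + Y$
$S{\left(w \right)} = 2 + 6 w$
$\left(-352 + S{\left(W{\left(2,\left(T{\left(-5,s \right)} + 1\right) - 7 \right)} \right)}\right)^{2} = \left(-352 + \left(2 + 6 \left(-3 + \left(\left(\left(\left(- \frac{1}{2}\right) 3 - - \frac{5}{2}\right) + 1\right) - 7\right)\right)\right)\right)^{2} = \left(-352 + \left(2 + 6 \left(-3 + \left(\left(\left(- \frac{3}{2} + \frac{5}{2}\right) + 1\right) - 7\right)\right)\right)\right)^{2} = \left(-352 + \left(2 + 6 \left(-3 + \left(\left(1 + 1\right) - 7\right)\right)\right)\right)^{2} = \left(-352 + \left(2 + 6 \left(-3 + \left(2 - 7\right)\right)\right)\right)^{2} = \left(-352 + \left(2 + 6 \left(-3 - 5\right)\right)\right)^{2} = \left(-352 + \left(2 + 6 \left(-8\right)\right)\right)^{2} = \left(-352 + \left(2 - 48\right)\right)^{2} = \left(-352 - 46\right)^{2} = \left(-398\right)^{2} = 158404$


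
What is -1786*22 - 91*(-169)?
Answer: -23913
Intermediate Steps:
-1786*22 - 91*(-169) = -39292 - 1*(-15379) = -39292 + 15379 = -23913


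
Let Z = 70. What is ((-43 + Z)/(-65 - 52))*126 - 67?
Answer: -1249/13 ≈ -96.077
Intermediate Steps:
((-43 + Z)/(-65 - 52))*126 - 67 = ((-43 + 70)/(-65 - 52))*126 - 67 = (27/(-117))*126 - 67 = (27*(-1/117))*126 - 67 = -3/13*126 - 67 = -378/13 - 67 = -1249/13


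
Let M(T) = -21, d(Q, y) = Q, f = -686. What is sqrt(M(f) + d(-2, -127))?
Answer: I*sqrt(23) ≈ 4.7958*I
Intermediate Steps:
sqrt(M(f) + d(-2, -127)) = sqrt(-21 - 2) = sqrt(-23) = I*sqrt(23)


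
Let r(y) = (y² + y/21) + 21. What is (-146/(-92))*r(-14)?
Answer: 47377/138 ≈ 343.31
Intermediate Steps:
r(y) = 21 + y² + y/21 (r(y) = (y² + y/21) + 21 = 21 + y² + y/21)
(-146/(-92))*r(-14) = (-146/(-92))*(21 + (-14)² + (1/21)*(-14)) = (-146*(-1/92))*(21 + 196 - ⅔) = (73/46)*(649/3) = 47377/138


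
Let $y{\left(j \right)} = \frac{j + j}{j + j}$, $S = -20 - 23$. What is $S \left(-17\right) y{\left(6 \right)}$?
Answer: $731$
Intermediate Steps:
$S = -43$
$y{\left(j \right)} = 1$ ($y{\left(j \right)} = \frac{2 j}{2 j} = 2 j \frac{1}{2 j} = 1$)
$S \left(-17\right) y{\left(6 \right)} = \left(-43\right) \left(-17\right) 1 = 731 \cdot 1 = 731$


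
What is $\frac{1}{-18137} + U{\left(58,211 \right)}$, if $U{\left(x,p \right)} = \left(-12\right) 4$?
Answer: $- \frac{870577}{18137} \approx -48.0$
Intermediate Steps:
$U{\left(x,p \right)} = -48$
$\frac{1}{-18137} + U{\left(58,211 \right)} = \frac{1}{-18137} - 48 = - \frac{1}{18137} - 48 = - \frac{870577}{18137}$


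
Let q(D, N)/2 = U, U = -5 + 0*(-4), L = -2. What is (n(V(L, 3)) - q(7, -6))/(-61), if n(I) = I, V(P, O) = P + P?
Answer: -6/61 ≈ -0.098361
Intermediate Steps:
V(P, O) = 2*P
U = -5 (U = -5 + 0 = -5)
q(D, N) = -10 (q(D, N) = 2*(-5) = -10)
(n(V(L, 3)) - q(7, -6))/(-61) = (2*(-2) - 1*(-10))/(-61) = (-4 + 10)*(-1/61) = 6*(-1/61) = -6/61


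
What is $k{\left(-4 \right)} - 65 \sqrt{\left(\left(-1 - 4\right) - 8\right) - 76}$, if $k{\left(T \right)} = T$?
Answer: $-4 - 65 i \sqrt{89} \approx -4.0 - 613.21 i$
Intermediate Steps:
$k{\left(-4 \right)} - 65 \sqrt{\left(\left(-1 - 4\right) - 8\right) - 76} = -4 - 65 \sqrt{\left(\left(-1 - 4\right) - 8\right) - 76} = -4 - 65 \sqrt{\left(-5 - 8\right) - 76} = -4 - 65 \sqrt{-13 - 76} = -4 - 65 \sqrt{-89} = -4 - 65 i \sqrt{89}$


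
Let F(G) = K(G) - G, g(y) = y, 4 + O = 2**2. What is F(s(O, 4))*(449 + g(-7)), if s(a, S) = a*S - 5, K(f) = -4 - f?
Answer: 2652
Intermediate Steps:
O = 0 (O = -4 + 2**2 = -4 + 4 = 0)
s(a, S) = -5 + S*a (s(a, S) = S*a - 5 = -5 + S*a)
F(G) = -4 - 2*G (F(G) = (-4 - G) - G = -4 - 2*G)
F(s(O, 4))*(449 + g(-7)) = (-4 - 2*(-5 + 4*0))*(449 - 7) = (-4 - 2*(-5 + 0))*442 = (-4 - 2*(-5))*442 = (-4 + 10)*442 = 6*442 = 2652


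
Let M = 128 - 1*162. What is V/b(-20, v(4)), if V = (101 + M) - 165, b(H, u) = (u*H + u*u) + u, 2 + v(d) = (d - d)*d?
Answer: -7/3 ≈ -2.3333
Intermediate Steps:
M = -34 (M = 128 - 162 = -34)
v(d) = -2 (v(d) = -2 + (d - d)*d = -2 + 0*d = -2 + 0 = -2)
b(H, u) = u + u² + H*u (b(H, u) = (H*u + u²) + u = (u² + H*u) + u = u + u² + H*u)
V = -98 (V = (101 - 34) - 165 = 67 - 165 = -98)
V/b(-20, v(4)) = -98*(-1/(2*(1 - 20 - 2))) = -98/((-2*(-21))) = -98/42 = -98*1/42 = -7/3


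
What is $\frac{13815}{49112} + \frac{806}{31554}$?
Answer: $\frac{237751391}{774840024} \approx 0.30684$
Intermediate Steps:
$\frac{13815}{49112} + \frac{806}{31554} = 13815 \cdot \frac{1}{49112} + 806 \cdot \frac{1}{31554} = \frac{13815}{49112} + \frac{403}{15777} = \frac{237751391}{774840024}$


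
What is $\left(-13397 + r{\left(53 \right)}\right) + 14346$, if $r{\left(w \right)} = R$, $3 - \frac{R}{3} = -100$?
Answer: $1258$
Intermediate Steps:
$R = 309$ ($R = 9 - -300 = 9 + 300 = 309$)
$r{\left(w \right)} = 309$
$\left(-13397 + r{\left(53 \right)}\right) + 14346 = \left(-13397 + 309\right) + 14346 = -13088 + 14346 = 1258$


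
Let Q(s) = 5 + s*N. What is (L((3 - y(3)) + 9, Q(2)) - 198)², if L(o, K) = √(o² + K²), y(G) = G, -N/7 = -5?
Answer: 44910 - 1188*√634 ≈ 14997.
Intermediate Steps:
N = 35 (N = -7*(-5) = 35)
Q(s) = 5 + 35*s (Q(s) = 5 + s*35 = 5 + 35*s)
L(o, K) = √(K² + o²)
(L((3 - y(3)) + 9, Q(2)) - 198)² = (√((5 + 35*2)² + ((3 - 1*3) + 9)²) - 198)² = (√((5 + 70)² + ((3 - 3) + 9)²) - 198)² = (√(75² + (0 + 9)²) - 198)² = (√(5625 + 9²) - 198)² = (√(5625 + 81) - 198)² = (√5706 - 198)² = (3*√634 - 198)² = (-198 + 3*√634)²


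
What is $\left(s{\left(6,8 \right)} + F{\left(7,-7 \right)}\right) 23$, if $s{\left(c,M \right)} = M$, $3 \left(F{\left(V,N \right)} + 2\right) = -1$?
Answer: $\frac{391}{3} \approx 130.33$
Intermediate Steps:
$F{\left(V,N \right)} = - \frac{7}{3}$ ($F{\left(V,N \right)} = -2 + \frac{1}{3} \left(-1\right) = -2 - \frac{1}{3} = - \frac{7}{3}$)
$\left(s{\left(6,8 \right)} + F{\left(7,-7 \right)}\right) 23 = \left(8 - \frac{7}{3}\right) 23 = \frac{17}{3} \cdot 23 = \frac{391}{3}$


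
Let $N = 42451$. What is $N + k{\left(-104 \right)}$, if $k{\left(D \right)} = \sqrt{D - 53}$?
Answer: $42451 + i \sqrt{157} \approx 42451.0 + 12.53 i$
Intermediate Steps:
$k{\left(D \right)} = \sqrt{-53 + D}$
$N + k{\left(-104 \right)} = 42451 + \sqrt{-53 - 104} = 42451 + \sqrt{-157} = 42451 + i \sqrt{157}$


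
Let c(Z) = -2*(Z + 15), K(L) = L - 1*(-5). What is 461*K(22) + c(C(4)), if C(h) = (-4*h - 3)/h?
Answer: 24853/2 ≈ 12427.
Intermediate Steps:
C(h) = (-3 - 4*h)/h
K(L) = 5 + L (K(L) = L + 5 = 5 + L)
c(Z) = -30 - 2*Z (c(Z) = -2*(15 + Z) = -30 - 2*Z)
461*K(22) + c(C(4)) = 461*(5 + 22) + (-30 - 2*(-4 - 3/4)) = 461*27 + (-30 - 2*(-4 - 3*¼)) = 12447 + (-30 - 2*(-4 - ¾)) = 12447 + (-30 - 2*(-19/4)) = 12447 + (-30 + 19/2) = 12447 - 41/2 = 24853/2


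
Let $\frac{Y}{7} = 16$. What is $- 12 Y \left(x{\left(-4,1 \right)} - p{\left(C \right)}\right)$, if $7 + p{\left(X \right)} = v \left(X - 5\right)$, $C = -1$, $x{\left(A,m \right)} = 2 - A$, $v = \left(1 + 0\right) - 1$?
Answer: $-17472$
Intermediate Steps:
$v = 0$ ($v = 1 - 1 = 0$)
$Y = 112$ ($Y = 7 \cdot 16 = 112$)
$p{\left(X \right)} = -7$ ($p{\left(X \right)} = -7 + 0 \left(X - 5\right) = -7 + 0 \left(-5 + X\right) = -7 + 0 = -7$)
$- 12 Y \left(x{\left(-4,1 \right)} - p{\left(C \right)}\right) = \left(-12\right) 112 \left(\left(2 - -4\right) - -7\right) = - 1344 \left(\left(2 + 4\right) + 7\right) = - 1344 \left(6 + 7\right) = \left(-1344\right) 13 = -17472$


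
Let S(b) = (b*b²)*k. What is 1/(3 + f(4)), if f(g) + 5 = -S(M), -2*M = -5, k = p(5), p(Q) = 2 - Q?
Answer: 8/359 ≈ 0.022284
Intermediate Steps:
k = -3 (k = 2 - 1*5 = 2 - 5 = -3)
M = 5/2 (M = -½*(-5) = 5/2 ≈ 2.5000)
S(b) = -3*b³ (S(b) = (b*b²)*(-3) = b³*(-3) = -3*b³)
f(g) = 335/8 (f(g) = -5 - (-3)*(5/2)³ = -5 - (-3)*125/8 = -5 - 1*(-375/8) = -5 + 375/8 = 335/8)
1/(3 + f(4)) = 1/(3 + 335/8) = 1/(359/8) = 8/359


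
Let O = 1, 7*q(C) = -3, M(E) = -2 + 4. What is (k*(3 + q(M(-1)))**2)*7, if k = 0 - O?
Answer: -324/7 ≈ -46.286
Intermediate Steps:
M(E) = 2
q(C) = -3/7 (q(C) = (1/7)*(-3) = -3/7)
k = -1 (k = 0 - 1*1 = 0 - 1 = -1)
(k*(3 + q(M(-1)))**2)*7 = -(3 - 3/7)**2*7 = -(18/7)**2*7 = -1*324/49*7 = -324/49*7 = -324/7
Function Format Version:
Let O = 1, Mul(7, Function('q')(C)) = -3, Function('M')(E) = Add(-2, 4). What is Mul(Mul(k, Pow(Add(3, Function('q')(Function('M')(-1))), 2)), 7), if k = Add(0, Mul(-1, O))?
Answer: Rational(-324, 7) ≈ -46.286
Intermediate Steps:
Function('M')(E) = 2
Function('q')(C) = Rational(-3, 7) (Function('q')(C) = Mul(Rational(1, 7), -3) = Rational(-3, 7))
k = -1 (k = Add(0, Mul(-1, 1)) = Add(0, -1) = -1)
Mul(Mul(k, Pow(Add(3, Function('q')(Function('M')(-1))), 2)), 7) = Mul(Mul(-1, Pow(Add(3, Rational(-3, 7)), 2)), 7) = Mul(Mul(-1, Pow(Rational(18, 7), 2)), 7) = Mul(Mul(-1, Rational(324, 49)), 7) = Mul(Rational(-324, 49), 7) = Rational(-324, 7)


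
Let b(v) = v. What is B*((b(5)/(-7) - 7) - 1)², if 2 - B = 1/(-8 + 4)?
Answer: 33489/196 ≈ 170.86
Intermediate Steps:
B = 9/4 (B = 2 - 1/(-8 + 4) = 2 - 1/(-4) = 2 - 1*(-¼) = 2 + ¼ = 9/4 ≈ 2.2500)
B*((b(5)/(-7) - 7) - 1)² = 9*((5/(-7) - 7) - 1)²/4 = 9*((5*(-⅐) - 7) - 1)²/4 = 9*((-5/7 - 7) - 1)²/4 = 9*(-54/7 - 1)²/4 = 9*(-61/7)²/4 = (9/4)*(3721/49) = 33489/196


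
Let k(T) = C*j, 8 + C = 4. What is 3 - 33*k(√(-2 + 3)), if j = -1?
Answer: -129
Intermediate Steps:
C = -4 (C = -8 + 4 = -4)
k(T) = 4 (k(T) = -4*(-1) = 4)
3 - 33*k(√(-2 + 3)) = 3 - 33*4 = 3 - 132 = -129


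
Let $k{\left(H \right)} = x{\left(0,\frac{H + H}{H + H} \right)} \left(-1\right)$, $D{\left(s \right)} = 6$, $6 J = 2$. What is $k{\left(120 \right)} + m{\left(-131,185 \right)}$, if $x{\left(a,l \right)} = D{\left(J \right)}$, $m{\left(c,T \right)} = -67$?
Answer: $-73$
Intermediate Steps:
$J = \frac{1}{3}$ ($J = \frac{1}{6} \cdot 2 = \frac{1}{3} \approx 0.33333$)
$x{\left(a,l \right)} = 6$
$k{\left(H \right)} = -6$ ($k{\left(H \right)} = 6 \left(-1\right) = -6$)
$k{\left(120 \right)} + m{\left(-131,185 \right)} = -6 - 67 = -73$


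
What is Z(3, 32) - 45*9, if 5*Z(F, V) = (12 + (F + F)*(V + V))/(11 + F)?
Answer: -13977/35 ≈ -399.34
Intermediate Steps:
Z(F, V) = (12 + 4*F*V)/(5*(11 + F)) (Z(F, V) = ((12 + (F + F)*(V + V))/(11 + F))/5 = ((12 + (2*F)*(2*V))/(11 + F))/5 = ((12 + 4*F*V)/(11 + F))/5 = (12 + 4*F*V)/(5*(11 + F)))
Z(3, 32) - 45*9 = 4*(3 + 3*32)/(5*(11 + 3)) - 45*9 = (4/5)*(3 + 96)/14 - 405 = (4/5)*(1/14)*99 - 405 = 198/35 - 405 = -13977/35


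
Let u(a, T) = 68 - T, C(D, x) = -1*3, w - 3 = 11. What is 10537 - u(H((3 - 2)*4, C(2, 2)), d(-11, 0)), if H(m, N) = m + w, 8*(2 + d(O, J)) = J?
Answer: 10467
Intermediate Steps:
w = 14 (w = 3 + 11 = 14)
d(O, J) = -2 + J/8
C(D, x) = -3
H(m, N) = 14 + m (H(m, N) = m + 14 = 14 + m)
10537 - u(H((3 - 2)*4, C(2, 2)), d(-11, 0)) = 10537 - (68 - (-2 + (⅛)*0)) = 10537 - (68 - (-2 + 0)) = 10537 - (68 - 1*(-2)) = 10537 - (68 + 2) = 10537 - 1*70 = 10537 - 70 = 10467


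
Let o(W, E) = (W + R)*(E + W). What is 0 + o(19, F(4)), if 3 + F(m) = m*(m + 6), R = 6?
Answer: 1400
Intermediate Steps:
F(m) = -3 + m*(6 + m) (F(m) = -3 + m*(m + 6) = -3 + m*(6 + m))
o(W, E) = (6 + W)*(E + W) (o(W, E) = (W + 6)*(E + W) = (6 + W)*(E + W))
0 + o(19, F(4)) = 0 + (19² + 6*(-3 + 4² + 6*4) + 6*19 + (-3 + 4² + 6*4)*19) = 0 + (361 + 6*(-3 + 16 + 24) + 114 + (-3 + 16 + 24)*19) = 0 + (361 + 6*37 + 114 + 37*19) = 0 + (361 + 222 + 114 + 703) = 0 + 1400 = 1400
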